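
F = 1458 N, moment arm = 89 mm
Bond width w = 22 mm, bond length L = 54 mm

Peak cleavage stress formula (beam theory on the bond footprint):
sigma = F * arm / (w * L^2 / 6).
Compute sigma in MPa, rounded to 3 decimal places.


sigma = (1458 * 89) / (22 * 2916 / 6)
= 129762 * 6 / 64152
= 778572 / 64152
= 12.136 MPa

12.136


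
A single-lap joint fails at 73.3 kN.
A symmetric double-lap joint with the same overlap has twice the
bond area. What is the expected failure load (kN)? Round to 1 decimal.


Double-lap load = 2 * 73.3 = 146.6 kN

146.6


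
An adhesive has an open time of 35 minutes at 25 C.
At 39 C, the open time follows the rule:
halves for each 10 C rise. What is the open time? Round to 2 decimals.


Factor = 2^((39-25)/10) = 2.6390
Open time = 35 / 2.6390 = 13.26 min

13.26


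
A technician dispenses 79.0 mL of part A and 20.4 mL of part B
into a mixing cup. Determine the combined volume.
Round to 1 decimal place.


Combined volume = 79.0 + 20.4
= 99.4 mL

99.4


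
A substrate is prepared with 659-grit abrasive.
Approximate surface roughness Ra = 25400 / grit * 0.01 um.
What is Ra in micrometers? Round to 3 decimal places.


Ra = 25400 / 659 * 0.01 = 0.385 um

0.385


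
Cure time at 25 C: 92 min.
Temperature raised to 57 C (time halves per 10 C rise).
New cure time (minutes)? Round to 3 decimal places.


Acceleration factor = 2^(32/10) = 9.1896
New time = 92 / 9.1896 = 10.011 min

10.011


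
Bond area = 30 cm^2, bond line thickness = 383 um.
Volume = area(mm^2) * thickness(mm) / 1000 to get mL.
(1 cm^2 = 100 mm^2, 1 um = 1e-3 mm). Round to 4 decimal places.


area_mm2 = 30 * 100 = 3000
blt_mm = 383 * 1e-3 = 0.383
vol_mm3 = 3000 * 0.383 = 1149.0
vol_mL = 1149.0 / 1000 = 1.1490 mL

1.1490


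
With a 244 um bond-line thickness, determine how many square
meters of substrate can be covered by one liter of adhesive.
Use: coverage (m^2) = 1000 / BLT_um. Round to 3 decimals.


Coverage = 1000 / 244 = 4.098 m^2

4.098


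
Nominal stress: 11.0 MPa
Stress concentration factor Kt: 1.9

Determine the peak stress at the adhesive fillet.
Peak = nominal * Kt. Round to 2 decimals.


Peak stress = 11.0 * 1.9
= 20.90 MPa

20.90


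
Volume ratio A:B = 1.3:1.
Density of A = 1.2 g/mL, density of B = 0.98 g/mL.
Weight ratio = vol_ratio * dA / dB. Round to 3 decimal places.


Wt ratio = 1.3 * 1.2 / 0.98
= 1.592

1.592


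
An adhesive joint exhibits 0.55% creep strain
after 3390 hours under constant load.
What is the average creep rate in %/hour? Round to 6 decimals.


Creep rate = strain / time
= 0.55 / 3390
= 0.000162 %/h

0.000162


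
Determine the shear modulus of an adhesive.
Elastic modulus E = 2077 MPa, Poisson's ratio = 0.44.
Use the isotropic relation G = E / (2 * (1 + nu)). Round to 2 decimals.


G = 2077 / (2*(1+0.44)) = 2077 / 2.88
= 721.18 MPa

721.18


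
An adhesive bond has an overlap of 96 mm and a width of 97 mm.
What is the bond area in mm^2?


Bond area = overlap * width
= 96 * 97
= 9312 mm^2

9312


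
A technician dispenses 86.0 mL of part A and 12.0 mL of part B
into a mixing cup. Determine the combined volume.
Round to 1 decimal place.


Combined volume = 86.0 + 12.0
= 98.0 mL

98.0


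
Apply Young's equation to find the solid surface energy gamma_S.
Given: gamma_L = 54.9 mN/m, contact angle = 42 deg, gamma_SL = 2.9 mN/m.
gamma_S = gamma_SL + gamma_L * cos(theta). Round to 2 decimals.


theta_rad = 42 * pi/180 = 0.733038
gamma_S = 2.9 + 54.9 * cos(0.733038)
= 43.70 mN/m

43.70


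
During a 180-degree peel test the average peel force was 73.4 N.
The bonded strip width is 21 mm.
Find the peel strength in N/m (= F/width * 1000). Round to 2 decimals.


Peel strength = F/width * 1000
= 73.4 / 21 * 1000
= 3495.24 N/m

3495.24


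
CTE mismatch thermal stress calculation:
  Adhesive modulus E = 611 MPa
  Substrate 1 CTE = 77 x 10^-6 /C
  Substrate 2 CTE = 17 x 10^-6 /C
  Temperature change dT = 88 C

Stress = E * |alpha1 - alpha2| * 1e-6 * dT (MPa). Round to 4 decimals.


delta_alpha = |77 - 17| = 60 x 10^-6/C
Stress = 611 * 60e-6 * 88
= 3.2261 MPa

3.2261


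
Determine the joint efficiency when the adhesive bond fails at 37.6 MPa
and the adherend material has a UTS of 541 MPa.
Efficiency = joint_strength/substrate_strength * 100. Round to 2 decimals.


Joint efficiency = 37.6 / 541 * 100
= 6.95%

6.95


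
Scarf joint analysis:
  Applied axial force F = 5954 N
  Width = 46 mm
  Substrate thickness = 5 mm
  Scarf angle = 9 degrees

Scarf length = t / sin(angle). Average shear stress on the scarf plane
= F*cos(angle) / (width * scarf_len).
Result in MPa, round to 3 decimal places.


Scarf length = 5 / sin(9 deg) = 31.9623 mm
cos(9 deg) = 0.987688
Shear = 5954 * 0.987688 / (46 * 31.9623)
= 4.000 MPa

4.000


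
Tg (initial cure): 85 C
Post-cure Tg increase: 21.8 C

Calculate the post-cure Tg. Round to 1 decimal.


Post-cure Tg = 85 + 21.8 = 106.8 C

106.8


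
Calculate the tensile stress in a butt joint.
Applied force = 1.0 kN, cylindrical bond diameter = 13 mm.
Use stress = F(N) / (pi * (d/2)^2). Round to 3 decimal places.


A = pi * 6.5^2 = 132.7323 mm^2
sigma = 1000.0 / 132.7323 = 7.534 MPa

7.534


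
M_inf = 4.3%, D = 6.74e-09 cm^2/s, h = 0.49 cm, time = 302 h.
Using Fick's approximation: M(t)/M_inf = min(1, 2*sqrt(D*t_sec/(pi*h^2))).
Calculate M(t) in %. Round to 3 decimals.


t = 1087200 s
ratio = min(1, 2*sqrt(6.74e-09*1087200/(pi*0.2401)))
= 0.197126
M(t) = 4.3 * 0.197126 = 0.848%

0.848


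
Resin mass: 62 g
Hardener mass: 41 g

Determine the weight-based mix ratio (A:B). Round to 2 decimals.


Ratio = 62 / 41 = 1.51

1.51


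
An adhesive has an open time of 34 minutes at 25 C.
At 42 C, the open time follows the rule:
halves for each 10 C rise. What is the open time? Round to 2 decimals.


Factor = 2^((42-25)/10) = 3.2490
Open time = 34 / 3.2490 = 10.46 min

10.46


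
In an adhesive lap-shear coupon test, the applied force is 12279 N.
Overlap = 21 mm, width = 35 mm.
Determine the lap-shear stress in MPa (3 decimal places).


stress = F / (overlap * width)
= 12279 / (21 * 35)
= 16.706 MPa

16.706


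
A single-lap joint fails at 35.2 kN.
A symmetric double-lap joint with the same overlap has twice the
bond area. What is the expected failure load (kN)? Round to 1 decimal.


Double-lap load = 2 * 35.2 = 70.4 kN

70.4


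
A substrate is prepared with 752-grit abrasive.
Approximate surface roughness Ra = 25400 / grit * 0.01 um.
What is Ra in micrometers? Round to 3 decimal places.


Ra = 25400 / 752 * 0.01 = 0.338 um

0.338


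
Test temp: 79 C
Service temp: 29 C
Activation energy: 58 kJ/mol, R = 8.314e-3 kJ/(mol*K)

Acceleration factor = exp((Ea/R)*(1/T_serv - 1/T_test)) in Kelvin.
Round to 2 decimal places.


AF = exp((58/0.008314)*(1/302.15 - 1/352.15))
= 26.53

26.53


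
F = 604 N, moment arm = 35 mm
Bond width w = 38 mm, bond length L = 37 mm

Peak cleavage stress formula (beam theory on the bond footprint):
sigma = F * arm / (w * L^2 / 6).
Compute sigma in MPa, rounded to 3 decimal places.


sigma = (604 * 35) / (38 * 1369 / 6)
= 21140 * 6 / 52022
= 126840 / 52022
= 2.438 MPa

2.438


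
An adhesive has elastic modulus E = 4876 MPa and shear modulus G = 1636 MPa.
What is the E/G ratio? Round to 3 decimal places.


E/G = 4876 / 1636 = 2.980

2.980


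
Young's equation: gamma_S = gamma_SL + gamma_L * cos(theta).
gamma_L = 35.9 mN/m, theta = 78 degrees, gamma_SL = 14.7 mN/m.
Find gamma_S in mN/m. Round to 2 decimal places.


cos(78 deg) = 0.207912
gamma_S = 14.7 + 35.9 * 0.207912
= 22.16 mN/m

22.16


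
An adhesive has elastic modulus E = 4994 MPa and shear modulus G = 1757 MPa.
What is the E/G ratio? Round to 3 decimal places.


E/G = 4994 / 1757 = 2.842

2.842


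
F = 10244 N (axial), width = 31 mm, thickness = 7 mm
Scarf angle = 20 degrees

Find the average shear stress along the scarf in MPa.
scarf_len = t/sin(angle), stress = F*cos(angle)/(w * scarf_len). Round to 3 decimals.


scarf_len = 7/sin(20 deg) = 20.4666
cos(20 deg) = 0.939693
stress = 10244*0.939693/(31*20.4666) = 15.172 MPa

15.172


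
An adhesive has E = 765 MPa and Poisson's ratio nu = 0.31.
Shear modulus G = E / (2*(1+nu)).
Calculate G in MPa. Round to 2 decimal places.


G = 765 / (2*(1+0.31))
= 765 / 2.62
= 291.98 MPa

291.98


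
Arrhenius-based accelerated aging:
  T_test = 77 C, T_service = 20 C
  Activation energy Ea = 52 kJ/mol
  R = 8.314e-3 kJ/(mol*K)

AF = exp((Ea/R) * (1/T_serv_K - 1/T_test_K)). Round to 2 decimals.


T_test_K = 350.15, T_serv_K = 293.15
AF = exp((52/8.314e-3) * (1/293.15 - 1/350.15))
= 32.24

32.24


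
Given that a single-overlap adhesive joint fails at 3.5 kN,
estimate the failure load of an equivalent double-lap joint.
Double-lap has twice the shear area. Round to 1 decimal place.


Double-lap factor = 2
Expected load = 3.5 * 2 = 7.0 kN

7.0


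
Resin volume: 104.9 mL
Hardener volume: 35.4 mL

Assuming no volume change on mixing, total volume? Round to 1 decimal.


V_total = 104.9 + 35.4 = 140.3 mL

140.3


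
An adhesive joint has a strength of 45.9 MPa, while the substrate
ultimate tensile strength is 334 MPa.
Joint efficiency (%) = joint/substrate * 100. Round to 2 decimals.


Efficiency = 45.9 / 334 * 100
= 13.74%

13.74


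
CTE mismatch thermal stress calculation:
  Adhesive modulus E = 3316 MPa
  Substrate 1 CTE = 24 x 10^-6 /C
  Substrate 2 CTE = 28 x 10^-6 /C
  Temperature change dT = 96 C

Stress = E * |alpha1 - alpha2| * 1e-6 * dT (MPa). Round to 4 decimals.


delta_alpha = |24 - 28| = 4 x 10^-6/C
Stress = 3316 * 4e-6 * 96
= 1.2733 MPa

1.2733


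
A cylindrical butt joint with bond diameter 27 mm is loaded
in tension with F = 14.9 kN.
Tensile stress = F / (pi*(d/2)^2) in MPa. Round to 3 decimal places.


Area = pi * (27/2)^2 = 572.5553 mm^2
Stress = 14.9*1000 / 572.5553
= 26.024 MPa

26.024


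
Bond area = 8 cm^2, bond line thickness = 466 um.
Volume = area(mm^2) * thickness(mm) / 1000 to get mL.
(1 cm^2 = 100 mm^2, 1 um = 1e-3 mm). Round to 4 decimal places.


area_mm2 = 8 * 100 = 800
blt_mm = 466 * 1e-3 = 0.466
vol_mm3 = 800 * 0.466 = 372.8
vol_mL = 372.8 / 1000 = 0.3728 mL

0.3728


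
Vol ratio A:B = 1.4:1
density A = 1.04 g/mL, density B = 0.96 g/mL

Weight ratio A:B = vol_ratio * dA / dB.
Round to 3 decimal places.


Weight ratio = 1.4 * 1.04 / 0.96
= 1.517

1.517


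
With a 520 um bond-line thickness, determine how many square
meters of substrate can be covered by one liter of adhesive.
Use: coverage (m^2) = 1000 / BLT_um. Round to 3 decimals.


Coverage = 1000 / 520 = 1.923 m^2

1.923


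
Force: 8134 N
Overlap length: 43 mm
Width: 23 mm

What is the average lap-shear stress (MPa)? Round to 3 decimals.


Average shear stress = F / (overlap * width)
= 8134 / (43 * 23)
= 8.224 MPa

8.224


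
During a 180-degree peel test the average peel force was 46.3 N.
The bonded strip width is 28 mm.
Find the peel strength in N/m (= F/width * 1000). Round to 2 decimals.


Peel strength = F/width * 1000
= 46.3 / 28 * 1000
= 1653.57 N/m

1653.57


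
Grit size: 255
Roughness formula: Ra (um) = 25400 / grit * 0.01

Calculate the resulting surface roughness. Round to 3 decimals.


Ra = 25400 / 255 * 0.01
= 0.996 um

0.996


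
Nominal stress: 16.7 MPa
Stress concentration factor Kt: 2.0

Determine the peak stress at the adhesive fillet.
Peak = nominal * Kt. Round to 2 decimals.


Peak stress = 16.7 * 2.0
= 33.40 MPa

33.40


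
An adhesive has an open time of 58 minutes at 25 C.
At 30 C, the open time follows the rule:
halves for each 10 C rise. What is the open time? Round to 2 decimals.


Factor = 2^((30-25)/10) = 1.4142
Open time = 58 / 1.4142 = 41.01 min

41.01


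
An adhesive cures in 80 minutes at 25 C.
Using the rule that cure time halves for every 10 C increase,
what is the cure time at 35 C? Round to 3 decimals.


Factor = 2^((35 - 25) / 10) = 2.0000
Cure time = 80 / 2.0000
= 40.000 minutes

40.000


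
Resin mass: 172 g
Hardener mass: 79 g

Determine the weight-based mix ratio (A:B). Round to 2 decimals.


Ratio = 172 / 79 = 2.18

2.18


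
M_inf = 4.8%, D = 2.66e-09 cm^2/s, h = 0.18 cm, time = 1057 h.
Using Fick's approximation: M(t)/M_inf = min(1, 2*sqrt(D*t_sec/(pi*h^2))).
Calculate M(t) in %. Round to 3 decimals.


t = 3805200 s
ratio = min(1, 2*sqrt(2.66e-09*3805200/(pi*0.0324)))
= 0.630684
M(t) = 4.8 * 0.630684 = 3.027%

3.027


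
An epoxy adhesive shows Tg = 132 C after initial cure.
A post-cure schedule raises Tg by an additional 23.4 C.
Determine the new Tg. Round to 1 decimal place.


New Tg = 132 + 23.4
= 155.4 C

155.4


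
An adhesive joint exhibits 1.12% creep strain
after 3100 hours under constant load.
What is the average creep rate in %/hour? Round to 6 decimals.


Creep rate = strain / time
= 1.12 / 3100
= 0.000361 %/h

0.000361


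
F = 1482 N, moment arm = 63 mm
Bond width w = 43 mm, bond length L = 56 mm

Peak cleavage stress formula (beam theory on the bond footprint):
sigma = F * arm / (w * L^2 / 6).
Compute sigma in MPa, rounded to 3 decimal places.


sigma = (1482 * 63) / (43 * 3136 / 6)
= 93366 * 6 / 134848
= 560196 / 134848
= 4.154 MPa

4.154


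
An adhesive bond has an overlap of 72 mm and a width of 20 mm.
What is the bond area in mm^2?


Bond area = overlap * width
= 72 * 20
= 1440 mm^2

1440


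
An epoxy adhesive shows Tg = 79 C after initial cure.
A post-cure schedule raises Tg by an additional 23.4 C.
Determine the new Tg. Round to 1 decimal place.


New Tg = 79 + 23.4
= 102.4 C

102.4


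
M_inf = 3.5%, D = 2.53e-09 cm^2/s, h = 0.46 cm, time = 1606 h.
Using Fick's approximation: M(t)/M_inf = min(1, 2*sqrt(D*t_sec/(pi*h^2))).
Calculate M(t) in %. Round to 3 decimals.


t = 5781600 s
ratio = min(1, 2*sqrt(2.53e-09*5781600/(pi*0.2116)))
= 0.296675
M(t) = 3.5 * 0.296675 = 1.038%

1.038


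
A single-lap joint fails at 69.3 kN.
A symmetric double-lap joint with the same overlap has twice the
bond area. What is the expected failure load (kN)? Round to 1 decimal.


Double-lap load = 2 * 69.3 = 138.6 kN

138.6


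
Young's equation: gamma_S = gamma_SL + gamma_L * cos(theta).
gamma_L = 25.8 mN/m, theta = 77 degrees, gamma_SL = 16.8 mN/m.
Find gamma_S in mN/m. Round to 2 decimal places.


cos(77 deg) = 0.224951
gamma_S = 16.8 + 25.8 * 0.224951
= 22.60 mN/m

22.60


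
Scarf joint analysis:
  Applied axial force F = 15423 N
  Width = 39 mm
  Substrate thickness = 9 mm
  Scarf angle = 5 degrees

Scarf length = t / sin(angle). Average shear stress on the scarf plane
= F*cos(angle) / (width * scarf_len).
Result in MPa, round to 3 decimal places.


Scarf length = 9 / sin(5 deg) = 103.2634 mm
cos(5 deg) = 0.996195
Shear = 15423 * 0.996195 / (39 * 103.2634)
= 3.815 MPa

3.815


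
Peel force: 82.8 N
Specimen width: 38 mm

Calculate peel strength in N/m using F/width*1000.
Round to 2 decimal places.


Peel strength = 82.8 / 38 * 1000 = 2178.95 N/m

2178.95


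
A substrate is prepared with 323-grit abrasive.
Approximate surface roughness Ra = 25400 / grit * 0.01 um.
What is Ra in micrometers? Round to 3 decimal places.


Ra = 25400 / 323 * 0.01 = 0.786 um

0.786


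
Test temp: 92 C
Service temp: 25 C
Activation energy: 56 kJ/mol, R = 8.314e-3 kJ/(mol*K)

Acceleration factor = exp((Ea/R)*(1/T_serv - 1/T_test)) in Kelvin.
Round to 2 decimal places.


AF = exp((56/0.008314)*(1/298.15 - 1/365.15))
= 63.13

63.13


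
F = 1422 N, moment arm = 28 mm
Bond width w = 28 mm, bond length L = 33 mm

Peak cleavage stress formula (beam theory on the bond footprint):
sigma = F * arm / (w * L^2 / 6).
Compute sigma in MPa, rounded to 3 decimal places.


sigma = (1422 * 28) / (28 * 1089 / 6)
= 39816 * 6 / 30492
= 238896 / 30492
= 7.835 MPa

7.835


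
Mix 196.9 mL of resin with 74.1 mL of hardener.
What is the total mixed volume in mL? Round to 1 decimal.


Total = 196.9 + 74.1 = 271.0 mL

271.0


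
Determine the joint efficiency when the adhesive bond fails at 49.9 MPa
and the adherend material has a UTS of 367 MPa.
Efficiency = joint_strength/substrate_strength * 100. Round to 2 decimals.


Joint efficiency = 49.9 / 367 * 100
= 13.60%

13.60


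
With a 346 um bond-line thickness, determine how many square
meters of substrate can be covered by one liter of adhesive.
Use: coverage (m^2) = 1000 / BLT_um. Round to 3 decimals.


Coverage = 1000 / 346 = 2.890 m^2

2.890


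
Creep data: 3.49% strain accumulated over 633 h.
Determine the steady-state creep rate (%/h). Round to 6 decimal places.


Rate = 3.49 / 633 = 0.005513 %/h

0.005513


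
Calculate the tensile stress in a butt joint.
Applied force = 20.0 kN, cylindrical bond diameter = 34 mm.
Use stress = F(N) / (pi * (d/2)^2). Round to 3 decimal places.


A = pi * 17.0^2 = 907.9203 mm^2
sigma = 20000.0 / 907.9203 = 22.028 MPa

22.028


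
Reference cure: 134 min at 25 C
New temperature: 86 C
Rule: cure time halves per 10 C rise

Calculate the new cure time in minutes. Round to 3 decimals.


factor = 2^((86-25)/10) = 68.5935
t_new = 134 / 68.5935 = 1.954 min

1.954


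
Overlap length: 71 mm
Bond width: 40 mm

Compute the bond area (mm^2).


Bond area = 71 * 40 = 2840 mm^2

2840


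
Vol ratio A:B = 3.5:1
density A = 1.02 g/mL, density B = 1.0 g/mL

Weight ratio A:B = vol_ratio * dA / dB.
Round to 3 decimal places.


Weight ratio = 3.5 * 1.02 / 1.0
= 3.570

3.570


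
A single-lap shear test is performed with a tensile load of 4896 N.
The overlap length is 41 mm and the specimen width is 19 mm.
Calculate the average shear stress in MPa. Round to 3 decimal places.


Shear stress = F / (overlap * width)
= 4896 / (41 * 19)
= 4896 / 779
= 6.285 MPa

6.285


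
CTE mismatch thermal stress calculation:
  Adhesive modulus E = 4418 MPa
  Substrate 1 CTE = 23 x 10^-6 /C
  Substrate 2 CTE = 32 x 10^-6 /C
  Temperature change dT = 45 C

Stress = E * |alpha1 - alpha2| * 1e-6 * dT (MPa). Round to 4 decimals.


delta_alpha = |23 - 32| = 9 x 10^-6/C
Stress = 4418 * 9e-6 * 45
= 1.7893 MPa

1.7893


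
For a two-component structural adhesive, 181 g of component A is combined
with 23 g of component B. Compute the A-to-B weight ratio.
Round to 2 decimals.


Weight ratio A:B = 181 / 23
= 7.87

7.87


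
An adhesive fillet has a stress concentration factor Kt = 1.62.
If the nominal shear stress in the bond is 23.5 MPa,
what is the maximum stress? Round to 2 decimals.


Max stress = 23.5 * 1.62 = 38.07 MPa

38.07


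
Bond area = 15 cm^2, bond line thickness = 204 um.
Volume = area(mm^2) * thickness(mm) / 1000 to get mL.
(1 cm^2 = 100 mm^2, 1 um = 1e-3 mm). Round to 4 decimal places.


area_mm2 = 15 * 100 = 1500
blt_mm = 204 * 1e-3 = 0.204
vol_mm3 = 1500 * 0.204 = 306.0
vol_mL = 306.0 / 1000 = 0.3060 mL

0.3060


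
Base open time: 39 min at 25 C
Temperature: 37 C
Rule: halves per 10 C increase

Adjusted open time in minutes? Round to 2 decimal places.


Acceleration = 2^((37-25)/10) = 2.2974
Open time = 39 / 2.2974 = 16.98 min

16.98


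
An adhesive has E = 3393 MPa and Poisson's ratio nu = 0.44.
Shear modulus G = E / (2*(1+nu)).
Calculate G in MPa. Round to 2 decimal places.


G = 3393 / (2*(1+0.44))
= 3393 / 2.88
= 1178.13 MPa

1178.13


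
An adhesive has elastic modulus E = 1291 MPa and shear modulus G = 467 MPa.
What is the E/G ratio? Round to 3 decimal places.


E/G = 1291 / 467 = 2.764

2.764


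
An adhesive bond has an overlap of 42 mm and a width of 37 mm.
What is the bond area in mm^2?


Bond area = overlap * width
= 42 * 37
= 1554 mm^2

1554


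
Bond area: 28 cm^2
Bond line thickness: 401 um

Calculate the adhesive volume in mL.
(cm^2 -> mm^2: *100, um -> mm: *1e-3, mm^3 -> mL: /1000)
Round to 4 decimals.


V = 28*100 * 401*1e-3 / 1000
= 1.1228 mL

1.1228


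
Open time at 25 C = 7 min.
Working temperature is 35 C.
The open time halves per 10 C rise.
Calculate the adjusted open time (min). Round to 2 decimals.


factor = 2^((35 - 25) / 10) = 2.0000
ot = 7 / 2.0000 = 3.50 min

3.50


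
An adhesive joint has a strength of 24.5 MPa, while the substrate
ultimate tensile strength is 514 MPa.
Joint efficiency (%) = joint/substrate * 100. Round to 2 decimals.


Efficiency = 24.5 / 514 * 100
= 4.77%

4.77


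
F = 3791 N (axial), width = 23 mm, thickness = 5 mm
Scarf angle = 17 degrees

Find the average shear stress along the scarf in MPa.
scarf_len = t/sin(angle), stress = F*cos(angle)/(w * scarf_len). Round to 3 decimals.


scarf_len = 5/sin(17 deg) = 17.1015
cos(17 deg) = 0.956305
stress = 3791*0.956305/(23*17.1015) = 9.217 MPa

9.217


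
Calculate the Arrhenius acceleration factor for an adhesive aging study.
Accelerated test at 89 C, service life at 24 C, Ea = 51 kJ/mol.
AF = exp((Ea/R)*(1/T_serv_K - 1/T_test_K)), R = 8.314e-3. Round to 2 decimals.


T_test = 362.15 K, T_serv = 297.15 K
Ea/R = 51 / 0.008314 = 6134.23
AF = exp(6134.23 * (1/297.15 - 1/362.15))
= 40.66

40.66


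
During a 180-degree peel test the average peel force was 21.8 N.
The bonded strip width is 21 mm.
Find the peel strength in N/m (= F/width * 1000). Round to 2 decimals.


Peel strength = F/width * 1000
= 21.8 / 21 * 1000
= 1038.10 N/m

1038.10


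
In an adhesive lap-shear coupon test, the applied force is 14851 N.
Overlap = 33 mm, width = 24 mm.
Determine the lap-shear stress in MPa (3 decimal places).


stress = F / (overlap * width)
= 14851 / (33 * 24)
= 18.751 MPa

18.751


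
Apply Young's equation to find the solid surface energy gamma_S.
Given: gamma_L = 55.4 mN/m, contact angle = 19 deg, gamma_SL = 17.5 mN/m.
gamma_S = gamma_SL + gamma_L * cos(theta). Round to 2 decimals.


theta_rad = 19 * pi/180 = 0.331613
gamma_S = 17.5 + 55.4 * cos(0.331613)
= 69.88 mN/m

69.88


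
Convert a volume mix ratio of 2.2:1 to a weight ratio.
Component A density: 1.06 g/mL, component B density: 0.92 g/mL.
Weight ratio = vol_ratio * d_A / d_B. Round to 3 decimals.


= 2.2 * 1.06 / 0.92 = 2.535

2.535


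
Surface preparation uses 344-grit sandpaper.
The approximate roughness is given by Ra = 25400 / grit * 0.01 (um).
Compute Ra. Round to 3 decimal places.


Ra = 25400 / 344 * 0.01
= 254 / 344
= 0.738 um

0.738


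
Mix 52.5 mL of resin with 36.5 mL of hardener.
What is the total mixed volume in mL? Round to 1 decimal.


Total = 52.5 + 36.5 = 89.0 mL

89.0


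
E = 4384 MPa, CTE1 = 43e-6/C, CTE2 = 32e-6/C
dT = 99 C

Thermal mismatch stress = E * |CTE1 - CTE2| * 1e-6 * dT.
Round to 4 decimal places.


= 4384 * 11e-6 * 99
= 4.7742 MPa

4.7742


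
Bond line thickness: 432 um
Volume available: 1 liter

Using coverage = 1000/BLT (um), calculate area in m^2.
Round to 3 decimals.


1 L = 1e6 mm^3, thickness = 432 um = 0.432 mm
Area = 1e6 / 0.432 mm^2 = (1e6 / 0.432) / 1e6 m^2 = 1000 / 432 m^2
= 2.315 m^2

2.315


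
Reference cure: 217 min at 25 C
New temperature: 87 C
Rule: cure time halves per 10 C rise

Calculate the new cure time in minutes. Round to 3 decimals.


factor = 2^((87-25)/10) = 73.5167
t_new = 217 / 73.5167 = 2.952 min

2.952


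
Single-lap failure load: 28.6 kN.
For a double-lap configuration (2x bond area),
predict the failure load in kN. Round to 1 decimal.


Failure load = 28.6 * 2 = 57.2 kN

57.2


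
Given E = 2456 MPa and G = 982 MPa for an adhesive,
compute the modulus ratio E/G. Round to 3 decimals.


E/G ratio = 2456 / 982 = 2.501

2.501


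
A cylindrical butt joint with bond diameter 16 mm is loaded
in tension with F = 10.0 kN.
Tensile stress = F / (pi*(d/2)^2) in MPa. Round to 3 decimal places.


Area = pi * (16/2)^2 = 201.0619 mm^2
Stress = 10.0*1000 / 201.0619
= 49.736 MPa

49.736


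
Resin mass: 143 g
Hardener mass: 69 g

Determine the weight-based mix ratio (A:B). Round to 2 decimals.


Ratio = 143 / 69 = 2.07

2.07


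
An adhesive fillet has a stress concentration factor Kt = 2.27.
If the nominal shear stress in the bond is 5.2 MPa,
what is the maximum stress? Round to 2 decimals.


Max stress = 5.2 * 2.27 = 11.80 MPa

11.80


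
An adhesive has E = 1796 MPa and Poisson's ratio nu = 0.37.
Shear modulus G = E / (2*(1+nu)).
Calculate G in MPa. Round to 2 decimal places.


G = 1796 / (2*(1+0.37))
= 1796 / 2.74
= 655.47 MPa

655.47


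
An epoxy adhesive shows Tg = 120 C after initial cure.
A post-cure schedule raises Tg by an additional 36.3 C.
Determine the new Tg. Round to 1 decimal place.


New Tg = 120 + 36.3
= 156.3 C

156.3


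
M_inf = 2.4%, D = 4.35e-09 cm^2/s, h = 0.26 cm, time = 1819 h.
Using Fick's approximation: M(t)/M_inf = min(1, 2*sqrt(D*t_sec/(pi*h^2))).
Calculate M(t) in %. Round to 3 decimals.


t = 6548400 s
ratio = min(1, 2*sqrt(4.35e-09*6548400/(pi*0.0676)))
= 0.732477
M(t) = 2.4 * 0.732477 = 1.758%

1.758


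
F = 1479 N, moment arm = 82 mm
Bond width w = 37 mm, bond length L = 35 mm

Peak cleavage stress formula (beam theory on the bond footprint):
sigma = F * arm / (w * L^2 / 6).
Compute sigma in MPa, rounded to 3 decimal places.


sigma = (1479 * 82) / (37 * 1225 / 6)
= 121278 * 6 / 45325
= 727668 / 45325
= 16.054 MPa

16.054


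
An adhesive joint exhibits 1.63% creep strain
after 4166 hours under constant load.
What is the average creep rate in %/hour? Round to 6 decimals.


Creep rate = strain / time
= 1.63 / 4166
= 0.000391 %/h

0.000391


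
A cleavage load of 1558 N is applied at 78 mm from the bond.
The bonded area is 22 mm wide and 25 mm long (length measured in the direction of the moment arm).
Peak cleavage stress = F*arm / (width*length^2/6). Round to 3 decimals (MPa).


Moment = 1558 * 78 = 121524 N*mm
Section modulus = 22 * 625 / 6 = 13750 / 6 mm^3
Stress = 121524 / (13750 / 6) = 729144 / 13750
= 53.029 MPa

53.029


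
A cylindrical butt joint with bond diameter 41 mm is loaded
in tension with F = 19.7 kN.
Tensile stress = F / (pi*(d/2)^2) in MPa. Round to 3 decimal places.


Area = pi * (41/2)^2 = 1320.2543 mm^2
Stress = 19.7*1000 / 1320.2543
= 14.921 MPa

14.921


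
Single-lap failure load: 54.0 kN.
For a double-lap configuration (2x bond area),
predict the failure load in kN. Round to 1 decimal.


Failure load = 54.0 * 2 = 108.0 kN

108.0


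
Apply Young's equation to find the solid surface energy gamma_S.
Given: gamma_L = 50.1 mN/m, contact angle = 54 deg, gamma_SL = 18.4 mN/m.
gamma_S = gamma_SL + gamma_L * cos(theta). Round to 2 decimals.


theta_rad = 54 * pi/180 = 0.942478
gamma_S = 18.4 + 50.1 * cos(0.942478)
= 47.85 mN/m

47.85


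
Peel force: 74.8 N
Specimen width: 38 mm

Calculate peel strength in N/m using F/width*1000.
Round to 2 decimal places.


Peel strength = 74.8 / 38 * 1000 = 1968.42 N/m

1968.42


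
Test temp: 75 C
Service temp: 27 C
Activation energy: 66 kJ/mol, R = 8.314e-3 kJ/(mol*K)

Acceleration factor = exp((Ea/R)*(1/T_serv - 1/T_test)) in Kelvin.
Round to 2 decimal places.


AF = exp((66/0.008314)*(1/300.15 - 1/348.15))
= 38.34

38.34


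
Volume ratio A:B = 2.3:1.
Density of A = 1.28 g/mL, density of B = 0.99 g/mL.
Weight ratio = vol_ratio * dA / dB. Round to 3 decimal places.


Wt ratio = 2.3 * 1.28 / 0.99
= 2.974

2.974


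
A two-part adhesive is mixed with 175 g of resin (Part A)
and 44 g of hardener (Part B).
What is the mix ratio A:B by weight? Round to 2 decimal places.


Mix ratio = mass_A / mass_B
= 175 / 44
= 3.98

3.98


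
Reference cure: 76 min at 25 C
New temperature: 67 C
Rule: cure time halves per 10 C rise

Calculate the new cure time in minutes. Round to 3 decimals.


factor = 2^((67-25)/10) = 18.3792
t_new = 76 / 18.3792 = 4.135 min

4.135


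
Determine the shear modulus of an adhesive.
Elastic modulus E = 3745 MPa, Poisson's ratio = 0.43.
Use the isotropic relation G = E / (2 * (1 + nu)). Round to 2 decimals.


G = 3745 / (2*(1+0.43)) = 3745 / 2.86
= 1309.44 MPa

1309.44


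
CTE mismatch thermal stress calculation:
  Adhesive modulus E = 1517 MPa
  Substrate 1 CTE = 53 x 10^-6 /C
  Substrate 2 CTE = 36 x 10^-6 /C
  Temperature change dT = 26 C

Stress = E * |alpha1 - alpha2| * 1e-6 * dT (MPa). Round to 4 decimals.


delta_alpha = |53 - 36| = 17 x 10^-6/C
Stress = 1517 * 17e-6 * 26
= 0.6705 MPa

0.6705


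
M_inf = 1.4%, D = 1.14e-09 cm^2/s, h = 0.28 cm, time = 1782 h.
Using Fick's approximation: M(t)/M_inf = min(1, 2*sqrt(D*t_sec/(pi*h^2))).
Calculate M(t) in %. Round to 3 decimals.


t = 6415200 s
ratio = min(1, 2*sqrt(1.14e-09*6415200/(pi*0.0784)))
= 0.344631
M(t) = 1.4 * 0.344631 = 0.482%

0.482


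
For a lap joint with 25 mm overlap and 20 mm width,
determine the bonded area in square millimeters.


Area = 25 * 20 = 500 mm^2

500


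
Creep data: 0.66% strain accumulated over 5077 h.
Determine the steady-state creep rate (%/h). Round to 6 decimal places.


Rate = 0.66 / 5077 = 0.000130 %/h

0.000130


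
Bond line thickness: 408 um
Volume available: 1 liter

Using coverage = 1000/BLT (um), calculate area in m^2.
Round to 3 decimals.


1 L = 1e6 mm^3, thickness = 408 um = 0.408 mm
Area = 1e6 / 0.408 mm^2 = (1e6 / 0.408) / 1e6 m^2 = 1000 / 408 m^2
= 2.451 m^2

2.451


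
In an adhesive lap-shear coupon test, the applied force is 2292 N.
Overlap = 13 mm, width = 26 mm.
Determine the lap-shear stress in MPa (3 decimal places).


stress = F / (overlap * width)
= 2292 / (13 * 26)
= 6.781 MPa

6.781


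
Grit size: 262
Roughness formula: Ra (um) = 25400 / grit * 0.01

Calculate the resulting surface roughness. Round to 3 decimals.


Ra = 25400 / 262 * 0.01
= 0.969 um

0.969


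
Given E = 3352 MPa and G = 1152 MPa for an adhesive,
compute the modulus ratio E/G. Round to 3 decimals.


E/G ratio = 3352 / 1152 = 2.910

2.910


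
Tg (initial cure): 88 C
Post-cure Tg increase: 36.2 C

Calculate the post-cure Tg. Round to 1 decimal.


Post-cure Tg = 88 + 36.2 = 124.2 C

124.2


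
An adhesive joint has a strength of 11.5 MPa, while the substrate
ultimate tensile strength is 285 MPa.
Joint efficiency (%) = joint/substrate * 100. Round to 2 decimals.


Efficiency = 11.5 / 285 * 100
= 4.04%

4.04


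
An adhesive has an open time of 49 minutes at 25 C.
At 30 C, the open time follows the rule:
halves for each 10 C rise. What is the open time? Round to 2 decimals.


Factor = 2^((30-25)/10) = 1.4142
Open time = 49 / 1.4142 = 34.65 min

34.65


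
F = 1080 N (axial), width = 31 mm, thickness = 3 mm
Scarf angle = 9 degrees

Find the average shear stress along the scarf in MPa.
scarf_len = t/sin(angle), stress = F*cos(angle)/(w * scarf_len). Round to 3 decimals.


scarf_len = 3/sin(9 deg) = 19.1774
cos(9 deg) = 0.987688
stress = 1080*0.987688/(31*19.1774) = 1.794 MPa

1.794


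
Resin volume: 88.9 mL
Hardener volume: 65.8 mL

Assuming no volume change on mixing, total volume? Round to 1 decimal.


V_total = 88.9 + 65.8 = 154.7 mL

154.7


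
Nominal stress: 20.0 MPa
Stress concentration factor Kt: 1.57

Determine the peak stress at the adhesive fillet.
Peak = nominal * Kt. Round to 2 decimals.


Peak stress = 20.0 * 1.57
= 31.40 MPa

31.40


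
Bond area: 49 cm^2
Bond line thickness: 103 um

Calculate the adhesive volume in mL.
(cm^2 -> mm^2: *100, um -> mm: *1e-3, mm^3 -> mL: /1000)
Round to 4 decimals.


V = 49*100 * 103*1e-3 / 1000
= 0.5047 mL

0.5047


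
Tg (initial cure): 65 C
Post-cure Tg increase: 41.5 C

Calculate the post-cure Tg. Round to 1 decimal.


Post-cure Tg = 65 + 41.5 = 106.5 C

106.5


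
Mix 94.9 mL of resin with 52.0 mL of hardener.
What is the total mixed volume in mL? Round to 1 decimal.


Total = 94.9 + 52.0 = 146.9 mL

146.9


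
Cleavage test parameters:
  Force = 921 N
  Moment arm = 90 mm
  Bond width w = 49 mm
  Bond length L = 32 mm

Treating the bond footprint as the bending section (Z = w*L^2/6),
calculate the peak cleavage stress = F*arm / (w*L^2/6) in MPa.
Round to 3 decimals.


M = 921 * 90 = 82890 N*mm
Z = 49 * 32^2 / 6 = 50176 / 6 mm^3
sigma = M / Z = 6 * 82890 / 50176 = 497340 / 50176
= 9.912 MPa

9.912


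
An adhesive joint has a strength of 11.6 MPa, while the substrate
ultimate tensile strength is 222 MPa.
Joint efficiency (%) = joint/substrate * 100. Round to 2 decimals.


Efficiency = 11.6 / 222 * 100
= 5.23%

5.23


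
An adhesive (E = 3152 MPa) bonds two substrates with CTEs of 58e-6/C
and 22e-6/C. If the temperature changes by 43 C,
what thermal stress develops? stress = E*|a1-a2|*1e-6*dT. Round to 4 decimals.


Stress = 3152 * |58 - 22| * 1e-6 * 43
= 4.8793 MPa

4.8793


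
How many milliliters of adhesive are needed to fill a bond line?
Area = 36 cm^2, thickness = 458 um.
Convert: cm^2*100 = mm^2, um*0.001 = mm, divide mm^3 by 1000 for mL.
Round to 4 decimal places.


= (36 * 100) * (458 * 0.001) / 1000
= 1.6488 mL

1.6488


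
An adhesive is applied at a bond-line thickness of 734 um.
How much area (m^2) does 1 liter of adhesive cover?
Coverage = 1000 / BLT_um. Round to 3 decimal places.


Coverage = 1000 / 734 = 1.362 m^2

1.362


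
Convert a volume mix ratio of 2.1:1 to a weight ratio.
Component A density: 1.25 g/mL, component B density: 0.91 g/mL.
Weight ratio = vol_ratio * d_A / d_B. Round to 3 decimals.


= 2.1 * 1.25 / 0.91 = 2.885

2.885


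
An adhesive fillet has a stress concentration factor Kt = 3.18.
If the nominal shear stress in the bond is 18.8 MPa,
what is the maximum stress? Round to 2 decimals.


Max stress = 18.8 * 3.18 = 59.78 MPa

59.78


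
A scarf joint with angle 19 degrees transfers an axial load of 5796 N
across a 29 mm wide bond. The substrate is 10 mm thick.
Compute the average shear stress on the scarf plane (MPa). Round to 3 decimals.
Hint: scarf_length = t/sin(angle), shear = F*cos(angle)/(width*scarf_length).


scarf_length = 10 / sin(19 deg) = 30.7155 mm
cos(19 deg) = 0.945519
shear stress = 5796 * 0.945519 / (29 * 30.7155)
= 6.152 MPa

6.152


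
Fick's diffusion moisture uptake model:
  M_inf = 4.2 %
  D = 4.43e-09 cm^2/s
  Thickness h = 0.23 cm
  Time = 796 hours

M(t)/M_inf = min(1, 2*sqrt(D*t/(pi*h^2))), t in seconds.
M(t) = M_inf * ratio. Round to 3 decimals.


t_sec = 796 * 3600 = 2865600
ratio = 2*sqrt(4.43e-09*2865600/(pi*0.23^2))
= min(1, 0.552760)
= 0.552760
M(t) = 4.2 * 0.552760 = 2.322 %

2.322


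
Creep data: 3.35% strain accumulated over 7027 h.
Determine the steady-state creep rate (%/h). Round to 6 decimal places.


Rate = 3.35 / 7027 = 0.000477 %/h

0.000477


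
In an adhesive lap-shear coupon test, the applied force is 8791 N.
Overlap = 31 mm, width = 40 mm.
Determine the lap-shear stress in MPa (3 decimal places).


stress = F / (overlap * width)
= 8791 / (31 * 40)
= 7.090 MPa

7.090


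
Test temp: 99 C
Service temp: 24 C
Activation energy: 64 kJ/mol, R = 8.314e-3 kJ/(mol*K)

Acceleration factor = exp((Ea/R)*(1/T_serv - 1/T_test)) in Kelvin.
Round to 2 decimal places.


AF = exp((64/0.008314)*(1/297.15 - 1/372.15))
= 185.08

185.08


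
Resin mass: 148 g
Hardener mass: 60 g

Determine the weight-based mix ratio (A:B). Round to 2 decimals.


Ratio = 148 / 60 = 2.47

2.47


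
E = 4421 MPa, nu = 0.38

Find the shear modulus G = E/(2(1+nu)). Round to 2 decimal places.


G = 4421 / (2 * 1.38)
= 1601.81 MPa

1601.81


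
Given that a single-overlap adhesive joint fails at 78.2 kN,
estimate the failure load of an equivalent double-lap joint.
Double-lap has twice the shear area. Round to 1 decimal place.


Double-lap factor = 2
Expected load = 78.2 * 2 = 156.4 kN

156.4


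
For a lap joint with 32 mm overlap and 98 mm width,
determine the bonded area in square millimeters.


Area = 32 * 98 = 3136 mm^2

3136


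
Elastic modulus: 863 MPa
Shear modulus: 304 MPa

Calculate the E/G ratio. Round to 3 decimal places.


E / G = 863 / 304 = 2.839

2.839


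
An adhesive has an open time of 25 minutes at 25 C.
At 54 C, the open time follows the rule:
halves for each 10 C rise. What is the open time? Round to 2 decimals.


Factor = 2^((54-25)/10) = 7.4643
Open time = 25 / 7.4643 = 3.35 min

3.35


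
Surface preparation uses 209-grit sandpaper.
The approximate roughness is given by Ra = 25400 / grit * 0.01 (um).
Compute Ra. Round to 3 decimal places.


Ra = 25400 / 209 * 0.01
= 254 / 209
= 1.215 um

1.215


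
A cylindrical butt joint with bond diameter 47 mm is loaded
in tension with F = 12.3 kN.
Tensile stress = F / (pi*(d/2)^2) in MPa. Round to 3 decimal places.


Area = pi * (47/2)^2 = 1734.9445 mm^2
Stress = 12.3*1000 / 1734.9445
= 7.090 MPa

7.090


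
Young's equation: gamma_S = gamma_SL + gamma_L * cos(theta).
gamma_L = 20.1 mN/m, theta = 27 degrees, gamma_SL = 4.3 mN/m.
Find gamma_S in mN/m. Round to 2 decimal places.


cos(27 deg) = 0.891007
gamma_S = 4.3 + 20.1 * 0.891007
= 22.21 mN/m

22.21


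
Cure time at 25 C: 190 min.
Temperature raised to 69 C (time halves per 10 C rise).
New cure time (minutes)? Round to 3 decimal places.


Acceleration factor = 2^(44/10) = 21.1121
New time = 190 / 21.1121 = 9.000 min

9.000


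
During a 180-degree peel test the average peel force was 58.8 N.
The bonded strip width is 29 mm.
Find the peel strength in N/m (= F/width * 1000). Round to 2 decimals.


Peel strength = F/width * 1000
= 58.8 / 29 * 1000
= 2027.59 N/m

2027.59


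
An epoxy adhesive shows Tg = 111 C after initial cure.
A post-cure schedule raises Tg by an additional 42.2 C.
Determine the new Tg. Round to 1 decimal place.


New Tg = 111 + 42.2
= 153.2 C

153.2


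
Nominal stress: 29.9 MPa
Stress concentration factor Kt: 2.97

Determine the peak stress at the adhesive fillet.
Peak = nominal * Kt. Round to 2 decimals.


Peak stress = 29.9 * 2.97
= 88.80 MPa

88.80


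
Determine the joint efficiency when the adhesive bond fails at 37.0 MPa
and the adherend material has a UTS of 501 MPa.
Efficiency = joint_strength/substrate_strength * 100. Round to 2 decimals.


Joint efficiency = 37.0 / 501 * 100
= 7.39%

7.39


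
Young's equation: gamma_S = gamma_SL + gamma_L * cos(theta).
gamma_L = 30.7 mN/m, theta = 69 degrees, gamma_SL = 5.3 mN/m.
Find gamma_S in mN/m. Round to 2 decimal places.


cos(69 deg) = 0.358368
gamma_S = 5.3 + 30.7 * 0.358368
= 16.30 mN/m

16.30


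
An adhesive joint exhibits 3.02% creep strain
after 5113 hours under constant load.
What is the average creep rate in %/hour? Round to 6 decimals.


Creep rate = strain / time
= 3.02 / 5113
= 0.000591 %/h

0.000591


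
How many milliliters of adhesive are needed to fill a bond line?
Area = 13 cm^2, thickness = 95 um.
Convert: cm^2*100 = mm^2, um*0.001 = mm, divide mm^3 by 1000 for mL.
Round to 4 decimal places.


= (13 * 100) * (95 * 0.001) / 1000
= 0.1235 mL

0.1235


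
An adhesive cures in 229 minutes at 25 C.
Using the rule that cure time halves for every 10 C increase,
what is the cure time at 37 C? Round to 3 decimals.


Factor = 2^((37 - 25) / 10) = 2.2974
Cure time = 229 / 2.2974
= 99.678 minutes

99.678


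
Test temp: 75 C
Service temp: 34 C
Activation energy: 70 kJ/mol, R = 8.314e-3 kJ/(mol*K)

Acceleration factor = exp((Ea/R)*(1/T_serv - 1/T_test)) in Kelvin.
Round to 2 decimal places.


AF = exp((70/0.008314)*(1/307.15 - 1/348.15))
= 25.23

25.23


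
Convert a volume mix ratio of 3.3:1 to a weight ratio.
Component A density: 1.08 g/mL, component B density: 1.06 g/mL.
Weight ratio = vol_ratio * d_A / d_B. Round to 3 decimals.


= 3.3 * 1.08 / 1.06 = 3.362

3.362


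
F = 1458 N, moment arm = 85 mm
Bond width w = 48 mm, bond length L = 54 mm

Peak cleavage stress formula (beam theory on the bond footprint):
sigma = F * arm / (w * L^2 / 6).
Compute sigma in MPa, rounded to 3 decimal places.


sigma = (1458 * 85) / (48 * 2916 / 6)
= 123930 * 6 / 139968
= 743580 / 139968
= 5.313 MPa

5.313
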